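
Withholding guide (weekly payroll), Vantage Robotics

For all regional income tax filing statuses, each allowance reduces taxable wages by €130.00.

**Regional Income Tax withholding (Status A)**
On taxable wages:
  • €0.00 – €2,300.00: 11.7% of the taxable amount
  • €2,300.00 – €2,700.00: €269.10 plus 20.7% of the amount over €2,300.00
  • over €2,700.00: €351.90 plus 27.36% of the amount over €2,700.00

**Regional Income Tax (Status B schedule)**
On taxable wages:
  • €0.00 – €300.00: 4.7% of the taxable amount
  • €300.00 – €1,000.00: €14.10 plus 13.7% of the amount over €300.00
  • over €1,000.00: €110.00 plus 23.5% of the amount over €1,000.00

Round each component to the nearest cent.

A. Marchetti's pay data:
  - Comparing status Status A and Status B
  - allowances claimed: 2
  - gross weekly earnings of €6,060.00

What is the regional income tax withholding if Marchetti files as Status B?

Regional Income Tax (Status B): taxable = €6,060.00 − 2×€130.00 = €5,800.00
  €110.00 + 23.5% × (€5,800.00 − €1,000.00) = €110.00 + 23.5% × €4,800.00 = €1,238.00

€1,238.00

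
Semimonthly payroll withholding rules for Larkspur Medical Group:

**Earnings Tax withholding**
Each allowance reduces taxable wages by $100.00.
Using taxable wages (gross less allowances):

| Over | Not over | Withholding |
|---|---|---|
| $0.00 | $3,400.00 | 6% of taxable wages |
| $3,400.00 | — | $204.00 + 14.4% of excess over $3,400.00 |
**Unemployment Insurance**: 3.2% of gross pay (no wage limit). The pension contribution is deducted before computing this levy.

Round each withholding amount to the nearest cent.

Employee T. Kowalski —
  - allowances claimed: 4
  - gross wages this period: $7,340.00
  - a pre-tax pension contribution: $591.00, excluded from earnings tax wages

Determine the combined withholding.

$844.63

Earnings Tax: taxable = $7,340.00 − $591.00 − 4×$100.00 = $6,349.00
  $204.00 + 14.4% × ($6,349.00 − $3,400.00) = $204.00 + 14.4% × $2,949.00 = $628.66
Unemployment Insurance: 3.2% × $6,749.00 = $215.97
Total: $628.66 + $215.97 = $844.63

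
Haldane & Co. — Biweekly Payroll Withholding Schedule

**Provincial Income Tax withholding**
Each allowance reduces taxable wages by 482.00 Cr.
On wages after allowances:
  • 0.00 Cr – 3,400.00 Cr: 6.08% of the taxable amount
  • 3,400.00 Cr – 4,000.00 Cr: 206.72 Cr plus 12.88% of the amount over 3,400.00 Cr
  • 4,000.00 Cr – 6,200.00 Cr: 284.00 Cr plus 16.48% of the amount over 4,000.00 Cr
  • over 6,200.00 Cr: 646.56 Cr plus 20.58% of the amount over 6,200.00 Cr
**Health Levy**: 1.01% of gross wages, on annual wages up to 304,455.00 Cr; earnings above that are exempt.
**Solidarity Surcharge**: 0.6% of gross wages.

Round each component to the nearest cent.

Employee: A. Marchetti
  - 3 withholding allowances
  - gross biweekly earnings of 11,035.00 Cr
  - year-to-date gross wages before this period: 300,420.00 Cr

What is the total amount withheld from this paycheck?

1,450.98 Cr

Provincial Income Tax: taxable = 11,035.00 Cr − 3×482.00 Cr = 9,589.00 Cr
  646.56 Cr + 20.58% × (9,589.00 Cr − 6,200.00 Cr) = 646.56 Cr + 20.58% × 3,389.00 Cr = 1,344.02 Cr
Health Levy: cap 304,455.00 Cr − YTD 300,420.00 Cr = 4,035.00 Cr subject; 1.01% × 4,035.00 Cr = 40.75 Cr
Solidarity Surcharge: 0.6% × 11,035.00 Cr = 66.21 Cr
Total: 1,344.02 Cr + 40.75 Cr + 66.21 Cr = 1,450.98 Cr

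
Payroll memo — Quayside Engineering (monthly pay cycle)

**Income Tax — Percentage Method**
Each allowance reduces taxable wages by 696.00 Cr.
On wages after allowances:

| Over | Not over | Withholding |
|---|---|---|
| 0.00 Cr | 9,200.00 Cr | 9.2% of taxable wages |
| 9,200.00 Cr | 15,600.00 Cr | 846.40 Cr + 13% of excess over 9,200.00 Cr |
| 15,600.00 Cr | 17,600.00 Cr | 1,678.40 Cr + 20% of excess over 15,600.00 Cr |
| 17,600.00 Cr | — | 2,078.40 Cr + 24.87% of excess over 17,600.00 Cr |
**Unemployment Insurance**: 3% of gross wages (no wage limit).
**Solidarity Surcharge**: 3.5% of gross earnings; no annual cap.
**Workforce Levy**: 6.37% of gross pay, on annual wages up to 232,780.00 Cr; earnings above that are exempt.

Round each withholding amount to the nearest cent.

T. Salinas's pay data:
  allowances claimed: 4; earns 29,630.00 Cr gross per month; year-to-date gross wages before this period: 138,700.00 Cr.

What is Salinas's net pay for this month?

Income Tax: taxable = 29,630.00 Cr − 4×696.00 Cr = 26,846.00 Cr
  2,078.40 Cr + 24.87% × (26,846.00 Cr − 17,600.00 Cr) = 2,078.40 Cr + 24.87% × 9,246.00 Cr = 4,377.88 Cr
Unemployment Insurance: 3% × 29,630.00 Cr = 888.90 Cr
Solidarity Surcharge: 3.5% × 29,630.00 Cr = 1,037.05 Cr
Workforce Levy: 6.37% × 29,630.00 Cr = 1,887.43 Cr
Total withheld: 4,377.88 Cr + 888.90 Cr + 1,037.05 Cr + 1,887.43 Cr = 8,191.26 Cr
Net pay: 29,630.00 Cr − 8,191.26 Cr = 21,438.74 Cr

21,438.74 Cr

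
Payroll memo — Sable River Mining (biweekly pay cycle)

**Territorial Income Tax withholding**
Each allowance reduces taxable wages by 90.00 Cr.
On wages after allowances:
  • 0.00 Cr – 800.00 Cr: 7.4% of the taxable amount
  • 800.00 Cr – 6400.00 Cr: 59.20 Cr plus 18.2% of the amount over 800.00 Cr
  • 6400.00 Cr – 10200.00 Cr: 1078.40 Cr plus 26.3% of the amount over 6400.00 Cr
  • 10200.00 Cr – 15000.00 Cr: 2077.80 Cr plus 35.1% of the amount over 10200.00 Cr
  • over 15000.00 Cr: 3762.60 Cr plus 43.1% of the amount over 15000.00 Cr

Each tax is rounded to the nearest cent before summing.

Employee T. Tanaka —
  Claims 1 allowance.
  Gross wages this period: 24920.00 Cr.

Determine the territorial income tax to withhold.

7999.33 Cr

Territorial Income Tax: taxable = 24920.00 Cr − 1×90.00 Cr = 24830.00 Cr
  3762.60 Cr + 43.1% × (24830.00 Cr − 15000.00 Cr) = 3762.60 Cr + 43.1% × 9830.00 Cr = 7999.33 Cr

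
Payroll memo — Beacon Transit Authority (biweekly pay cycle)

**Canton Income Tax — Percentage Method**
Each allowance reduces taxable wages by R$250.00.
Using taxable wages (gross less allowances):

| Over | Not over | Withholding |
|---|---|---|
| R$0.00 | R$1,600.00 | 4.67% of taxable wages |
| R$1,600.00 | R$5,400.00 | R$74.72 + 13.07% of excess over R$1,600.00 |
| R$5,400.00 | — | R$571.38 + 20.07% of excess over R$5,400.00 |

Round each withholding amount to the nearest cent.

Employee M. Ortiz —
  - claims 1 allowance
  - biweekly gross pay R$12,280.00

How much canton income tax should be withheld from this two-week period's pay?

R$1,902.02

Canton Income Tax: taxable = R$12,280.00 − 1×R$250.00 = R$12,030.00
  R$571.38 + 20.07% × (R$12,030.00 − R$5,400.00) = R$571.38 + 20.07% × R$6,630.00 = R$1,902.02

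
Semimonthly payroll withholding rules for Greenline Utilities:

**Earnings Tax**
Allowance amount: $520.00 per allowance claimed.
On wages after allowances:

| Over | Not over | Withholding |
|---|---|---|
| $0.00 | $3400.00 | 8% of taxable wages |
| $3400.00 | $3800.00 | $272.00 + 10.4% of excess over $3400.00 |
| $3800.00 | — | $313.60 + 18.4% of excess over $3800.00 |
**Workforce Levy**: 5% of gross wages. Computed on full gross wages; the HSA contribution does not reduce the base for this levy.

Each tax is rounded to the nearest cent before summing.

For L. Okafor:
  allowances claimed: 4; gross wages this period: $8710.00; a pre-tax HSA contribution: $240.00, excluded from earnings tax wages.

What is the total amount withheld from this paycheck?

Earnings Tax: taxable = $8710.00 − $240.00 − 4×$520.00 = $6390.00
  $313.60 + 18.4% × ($6390.00 − $3800.00) = $313.60 + 18.4% × $2590.00 = $790.16
Workforce Levy: 5% × $8710.00 = $435.50
Total: $790.16 + $435.50 = $1225.66

$1225.66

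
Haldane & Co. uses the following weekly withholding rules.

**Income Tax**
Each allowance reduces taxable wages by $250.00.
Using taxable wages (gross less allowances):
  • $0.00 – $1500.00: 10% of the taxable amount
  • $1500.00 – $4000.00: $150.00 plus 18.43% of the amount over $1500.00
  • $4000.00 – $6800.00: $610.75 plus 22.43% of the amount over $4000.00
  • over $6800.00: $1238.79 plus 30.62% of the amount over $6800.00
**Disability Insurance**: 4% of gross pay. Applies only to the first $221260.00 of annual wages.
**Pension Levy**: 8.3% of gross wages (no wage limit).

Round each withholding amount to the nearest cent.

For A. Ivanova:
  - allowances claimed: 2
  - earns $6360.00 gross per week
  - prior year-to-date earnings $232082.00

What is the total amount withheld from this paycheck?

Income Tax: taxable = $6360.00 − 2×$250.00 = $5860.00
  $610.75 + 22.43% × ($5860.00 − $4000.00) = $610.75 + 22.43% × $1860.00 = $1027.95
Disability Insurance: YTD $232082.00 ≥ cap $221260.00 → $0.00
Pension Levy: 8.3% × $6360.00 = $527.88
Total: $1027.95 + $0.00 + $527.88 = $1555.83

$1555.83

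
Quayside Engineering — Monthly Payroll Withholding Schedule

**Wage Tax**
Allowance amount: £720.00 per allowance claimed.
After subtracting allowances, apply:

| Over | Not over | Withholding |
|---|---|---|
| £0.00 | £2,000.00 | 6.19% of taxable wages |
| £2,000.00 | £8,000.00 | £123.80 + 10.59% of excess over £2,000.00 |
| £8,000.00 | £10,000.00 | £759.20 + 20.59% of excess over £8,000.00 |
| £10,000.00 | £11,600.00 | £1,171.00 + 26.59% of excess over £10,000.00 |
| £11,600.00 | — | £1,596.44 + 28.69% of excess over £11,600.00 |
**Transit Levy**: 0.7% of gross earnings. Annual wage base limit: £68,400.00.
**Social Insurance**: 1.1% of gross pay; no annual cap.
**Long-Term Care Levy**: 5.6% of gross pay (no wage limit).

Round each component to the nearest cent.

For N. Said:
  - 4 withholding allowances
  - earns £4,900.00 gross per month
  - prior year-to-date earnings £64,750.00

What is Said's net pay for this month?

£4,420.23

Wage Tax: taxable = £4,900.00 − 4×£720.00 = £2,020.00
  £123.80 + 10.59% × (£2,020.00 − £2,000.00) = £123.80 + 10.59% × £20.00 = £125.92
Transit Levy: cap £68,400.00 − YTD £64,750.00 = £3,650.00 subject; 0.7% × £3,650.00 = £25.55
Social Insurance: 1.1% × £4,900.00 = £53.90
Long-Term Care Levy: 5.6% × £4,900.00 = £274.40
Total withheld: £125.92 + £25.55 + £53.90 + £274.40 = £479.77
Net pay: £4,900.00 − £479.77 = £4,420.23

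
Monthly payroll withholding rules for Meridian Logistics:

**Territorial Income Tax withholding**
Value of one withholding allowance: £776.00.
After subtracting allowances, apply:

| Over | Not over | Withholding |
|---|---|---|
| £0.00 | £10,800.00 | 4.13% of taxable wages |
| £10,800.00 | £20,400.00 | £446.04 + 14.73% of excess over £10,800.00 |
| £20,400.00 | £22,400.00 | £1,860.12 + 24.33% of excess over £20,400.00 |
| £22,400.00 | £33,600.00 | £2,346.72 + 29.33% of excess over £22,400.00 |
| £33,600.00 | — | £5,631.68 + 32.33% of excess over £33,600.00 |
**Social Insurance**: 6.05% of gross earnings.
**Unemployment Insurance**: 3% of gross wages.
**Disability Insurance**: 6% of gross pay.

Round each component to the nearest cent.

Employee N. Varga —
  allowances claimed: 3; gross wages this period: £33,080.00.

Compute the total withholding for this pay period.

Territorial Income Tax: taxable = £33,080.00 − 3×£776.00 = £30,752.00
  £2,346.72 + 29.33% × (£30,752.00 − £22,400.00) = £2,346.72 + 29.33% × £8,352.00 = £4,796.36
Social Insurance: 6.05% × £33,080.00 = £2,001.34
Unemployment Insurance: 3% × £33,080.00 = £992.40
Disability Insurance: 6% × £33,080.00 = £1,984.80
Total: £4,796.36 + £2,001.34 + £992.40 + £1,984.80 = £9,774.90

£9,774.90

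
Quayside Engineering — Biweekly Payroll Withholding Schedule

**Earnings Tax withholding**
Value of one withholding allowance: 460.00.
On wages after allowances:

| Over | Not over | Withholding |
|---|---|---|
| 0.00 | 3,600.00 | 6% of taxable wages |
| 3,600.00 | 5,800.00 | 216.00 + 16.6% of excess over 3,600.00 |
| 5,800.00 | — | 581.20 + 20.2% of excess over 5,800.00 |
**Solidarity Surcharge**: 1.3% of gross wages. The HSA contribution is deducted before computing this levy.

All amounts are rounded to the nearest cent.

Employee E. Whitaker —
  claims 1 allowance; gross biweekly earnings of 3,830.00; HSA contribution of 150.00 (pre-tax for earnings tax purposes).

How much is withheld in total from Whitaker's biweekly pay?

241.04

Earnings Tax: taxable = 3,830.00 − 150.00 − 1×460.00 = 3,220.00
  6% × 3,220.00 = 193.20
Solidarity Surcharge: 1.3% × 3,680.00 = 47.84
Total: 193.20 + 47.84 = 241.04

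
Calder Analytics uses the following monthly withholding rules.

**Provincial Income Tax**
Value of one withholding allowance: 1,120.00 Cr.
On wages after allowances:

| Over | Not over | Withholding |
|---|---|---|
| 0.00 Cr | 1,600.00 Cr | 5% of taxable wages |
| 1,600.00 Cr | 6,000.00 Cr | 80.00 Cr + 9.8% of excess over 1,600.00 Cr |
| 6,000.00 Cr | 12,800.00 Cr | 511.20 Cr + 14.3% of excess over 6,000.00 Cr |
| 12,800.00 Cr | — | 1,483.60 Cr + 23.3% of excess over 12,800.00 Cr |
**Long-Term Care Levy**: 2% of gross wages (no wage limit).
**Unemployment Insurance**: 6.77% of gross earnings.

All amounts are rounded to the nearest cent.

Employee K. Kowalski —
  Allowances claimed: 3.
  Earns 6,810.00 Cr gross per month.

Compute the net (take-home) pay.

Provincial Income Tax: taxable = 6,810.00 Cr − 3×1,120.00 Cr = 3,450.00 Cr
  80.00 Cr + 9.8% × (3,450.00 Cr − 1,600.00 Cr) = 80.00 Cr + 9.8% × 1,850.00 Cr = 261.30 Cr
Long-Term Care Levy: 2% × 6,810.00 Cr = 136.20 Cr
Unemployment Insurance: 6.77% × 6,810.00 Cr = 461.04 Cr
Total withheld: 261.30 Cr + 136.20 Cr + 461.04 Cr = 858.54 Cr
Net pay: 6,810.00 Cr − 858.54 Cr = 5,951.46 Cr

5,951.46 Cr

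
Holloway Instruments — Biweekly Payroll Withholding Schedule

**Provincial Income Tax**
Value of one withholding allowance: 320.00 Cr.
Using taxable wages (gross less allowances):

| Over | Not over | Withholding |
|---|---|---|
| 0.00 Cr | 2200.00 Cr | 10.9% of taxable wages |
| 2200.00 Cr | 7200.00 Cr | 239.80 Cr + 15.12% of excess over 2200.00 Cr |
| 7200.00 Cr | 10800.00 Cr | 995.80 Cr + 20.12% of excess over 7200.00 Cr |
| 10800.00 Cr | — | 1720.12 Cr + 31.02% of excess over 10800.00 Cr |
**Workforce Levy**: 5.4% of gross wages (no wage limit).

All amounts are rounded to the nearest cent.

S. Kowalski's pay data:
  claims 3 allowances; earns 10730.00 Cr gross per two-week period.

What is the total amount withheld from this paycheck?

2092.30 Cr

Provincial Income Tax: taxable = 10730.00 Cr − 3×320.00 Cr = 9770.00 Cr
  995.80 Cr + 20.12% × (9770.00 Cr − 7200.00 Cr) = 995.80 Cr + 20.12% × 2570.00 Cr = 1512.88 Cr
Workforce Levy: 5.4% × 10730.00 Cr = 579.42 Cr
Total: 1512.88 Cr + 579.42 Cr = 2092.30 Cr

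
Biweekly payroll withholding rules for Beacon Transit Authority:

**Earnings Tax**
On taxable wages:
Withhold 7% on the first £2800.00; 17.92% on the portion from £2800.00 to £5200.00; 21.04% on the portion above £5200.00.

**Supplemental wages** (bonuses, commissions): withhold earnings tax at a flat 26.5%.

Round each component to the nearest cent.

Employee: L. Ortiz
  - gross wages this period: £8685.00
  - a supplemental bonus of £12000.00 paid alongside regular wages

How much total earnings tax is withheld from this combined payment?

£4539.32

Earnings Tax: taxable = £8685.00
  £626.08 + 21.04% × (£8685.00 − £5200.00) = £626.08 + 21.04% × £3485.00 = £1359.32
Supplemental (26.5% flat on bonus): 26.5% × £12000.00 = £3180.00
Total earnings tax: £1359.32 + £3180.00 = £4539.32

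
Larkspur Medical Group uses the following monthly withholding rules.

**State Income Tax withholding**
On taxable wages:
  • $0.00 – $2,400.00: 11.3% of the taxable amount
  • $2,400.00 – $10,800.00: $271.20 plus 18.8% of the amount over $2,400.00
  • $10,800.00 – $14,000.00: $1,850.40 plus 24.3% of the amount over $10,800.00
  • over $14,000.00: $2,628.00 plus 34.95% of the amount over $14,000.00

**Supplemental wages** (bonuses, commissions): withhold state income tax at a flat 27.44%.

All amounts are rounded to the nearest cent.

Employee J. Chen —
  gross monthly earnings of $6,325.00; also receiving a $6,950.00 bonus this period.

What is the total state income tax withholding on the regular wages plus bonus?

$2,916.18

State Income Tax: taxable = $6,325.00
  $271.20 + 18.8% × ($6,325.00 − $2,400.00) = $271.20 + 18.8% × $3,925.00 = $1,009.10
Supplemental (27.44% flat on bonus): 27.44% × $6,950.00 = $1,907.08
Total state income tax: $1,009.10 + $1,907.08 = $2,916.18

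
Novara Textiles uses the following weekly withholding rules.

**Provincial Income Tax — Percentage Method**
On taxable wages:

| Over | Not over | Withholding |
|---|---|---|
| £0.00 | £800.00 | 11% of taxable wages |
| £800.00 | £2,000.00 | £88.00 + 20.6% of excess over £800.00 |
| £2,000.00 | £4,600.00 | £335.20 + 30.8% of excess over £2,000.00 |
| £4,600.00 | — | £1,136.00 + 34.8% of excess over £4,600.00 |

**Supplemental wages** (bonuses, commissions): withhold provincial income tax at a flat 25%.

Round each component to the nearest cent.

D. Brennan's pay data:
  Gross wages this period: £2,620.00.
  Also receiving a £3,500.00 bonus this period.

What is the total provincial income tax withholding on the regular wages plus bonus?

£1,401.16

Provincial Income Tax: taxable = £2,620.00
  £335.20 + 30.8% × (£2,620.00 − £2,000.00) = £335.20 + 30.8% × £620.00 = £526.16
Supplemental (25% flat on bonus): 25% × £3,500.00 = £875.00
Total provincial income tax: £526.16 + £875.00 = £1,401.16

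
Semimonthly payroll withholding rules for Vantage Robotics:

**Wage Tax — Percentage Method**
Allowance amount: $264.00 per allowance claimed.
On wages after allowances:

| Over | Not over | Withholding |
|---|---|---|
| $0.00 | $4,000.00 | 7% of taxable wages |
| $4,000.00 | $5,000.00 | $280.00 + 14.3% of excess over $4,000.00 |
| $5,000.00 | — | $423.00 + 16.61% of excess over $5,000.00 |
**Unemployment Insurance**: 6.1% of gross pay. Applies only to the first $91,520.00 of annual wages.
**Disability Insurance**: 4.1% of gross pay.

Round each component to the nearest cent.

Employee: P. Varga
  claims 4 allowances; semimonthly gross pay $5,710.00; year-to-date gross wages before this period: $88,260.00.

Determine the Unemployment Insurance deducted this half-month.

$198.86

Unemployment Insurance: cap $91,520.00 − YTD $88,260.00 = $3,260.00 subject; 6.1% × $3,260.00 = $198.86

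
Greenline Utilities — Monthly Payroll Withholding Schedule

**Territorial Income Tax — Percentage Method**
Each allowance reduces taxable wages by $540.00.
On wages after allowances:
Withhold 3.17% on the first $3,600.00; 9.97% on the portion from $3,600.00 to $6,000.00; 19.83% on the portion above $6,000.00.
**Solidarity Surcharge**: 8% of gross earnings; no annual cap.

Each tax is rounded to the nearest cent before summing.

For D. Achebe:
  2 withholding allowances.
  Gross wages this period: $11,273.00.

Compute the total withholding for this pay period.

$2,086.71

Territorial Income Tax: taxable = $11,273.00 − 2×$540.00 = $10,193.00
  $353.40 + 19.83% × ($10,193.00 − $6,000.00) = $353.40 + 19.83% × $4,193.00 = $1,184.87
Solidarity Surcharge: 8% × $11,273.00 = $901.84
Total: $1,184.87 + $901.84 = $2,086.71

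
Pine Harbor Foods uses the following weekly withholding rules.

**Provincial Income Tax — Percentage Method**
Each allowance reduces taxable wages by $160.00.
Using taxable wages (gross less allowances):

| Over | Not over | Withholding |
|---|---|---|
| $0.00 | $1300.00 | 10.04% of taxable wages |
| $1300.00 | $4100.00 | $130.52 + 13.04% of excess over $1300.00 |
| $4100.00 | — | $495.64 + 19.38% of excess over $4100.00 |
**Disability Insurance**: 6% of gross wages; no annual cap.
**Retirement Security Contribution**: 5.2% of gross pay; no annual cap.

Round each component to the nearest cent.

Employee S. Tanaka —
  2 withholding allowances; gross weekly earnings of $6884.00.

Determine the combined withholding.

Provincial Income Tax: taxable = $6884.00 − 2×$160.00 = $6564.00
  $495.64 + 19.38% × ($6564.00 − $4100.00) = $495.64 + 19.38% × $2464.00 = $973.16
Disability Insurance: 6% × $6884.00 = $413.04
Retirement Security Contribution: 5.2% × $6884.00 = $357.97
Total: $973.16 + $413.04 + $357.97 = $1744.17

$1744.17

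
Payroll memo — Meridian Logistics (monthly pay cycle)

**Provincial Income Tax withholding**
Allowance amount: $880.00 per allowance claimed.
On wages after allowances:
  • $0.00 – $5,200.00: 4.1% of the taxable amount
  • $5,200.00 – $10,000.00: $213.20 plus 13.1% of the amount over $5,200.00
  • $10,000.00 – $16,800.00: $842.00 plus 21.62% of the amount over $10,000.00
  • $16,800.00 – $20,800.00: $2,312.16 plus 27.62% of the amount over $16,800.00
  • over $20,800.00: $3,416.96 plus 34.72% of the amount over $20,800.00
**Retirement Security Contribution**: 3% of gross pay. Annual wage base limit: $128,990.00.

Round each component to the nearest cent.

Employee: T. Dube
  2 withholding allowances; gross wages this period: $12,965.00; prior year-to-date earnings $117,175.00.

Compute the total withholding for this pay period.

Provincial Income Tax: taxable = $12,965.00 − 2×$880.00 = $11,205.00
  $842.00 + 21.62% × ($11,205.00 − $10,000.00) = $842.00 + 21.62% × $1,205.00 = $1,102.52
Retirement Security Contribution: cap $128,990.00 − YTD $117,175.00 = $11,815.00 subject; 3% × $11,815.00 = $354.45
Total: $1,102.52 + $354.45 = $1,456.97

$1,456.97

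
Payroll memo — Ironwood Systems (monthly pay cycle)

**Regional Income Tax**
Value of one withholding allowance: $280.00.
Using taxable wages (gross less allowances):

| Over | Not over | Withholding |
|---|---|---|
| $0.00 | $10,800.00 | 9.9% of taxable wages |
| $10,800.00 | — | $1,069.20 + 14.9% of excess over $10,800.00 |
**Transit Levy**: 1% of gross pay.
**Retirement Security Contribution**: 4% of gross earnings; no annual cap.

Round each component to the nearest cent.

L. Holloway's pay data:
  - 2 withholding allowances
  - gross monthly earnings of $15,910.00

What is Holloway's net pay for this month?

Regional Income Tax: taxable = $15,910.00 − 2×$280.00 = $15,350.00
  $1,069.20 + 14.9% × ($15,350.00 − $10,800.00) = $1,069.20 + 14.9% × $4,550.00 = $1,747.15
Transit Levy: 1% × $15,910.00 = $159.10
Retirement Security Contribution: 4% × $15,910.00 = $636.40
Total withheld: $1,747.15 + $159.10 + $636.40 = $2,542.65
Net pay: $15,910.00 − $2,542.65 = $13,367.35

$13,367.35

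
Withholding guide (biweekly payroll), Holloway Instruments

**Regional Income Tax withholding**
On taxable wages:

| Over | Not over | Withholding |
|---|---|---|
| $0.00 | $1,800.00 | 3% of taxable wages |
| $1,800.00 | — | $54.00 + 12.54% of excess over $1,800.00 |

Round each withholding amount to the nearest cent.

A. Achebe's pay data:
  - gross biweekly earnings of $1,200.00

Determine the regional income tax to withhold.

Regional Income Tax: taxable = $1,200.00
  3% × $1,200.00 = $36.00

$36.00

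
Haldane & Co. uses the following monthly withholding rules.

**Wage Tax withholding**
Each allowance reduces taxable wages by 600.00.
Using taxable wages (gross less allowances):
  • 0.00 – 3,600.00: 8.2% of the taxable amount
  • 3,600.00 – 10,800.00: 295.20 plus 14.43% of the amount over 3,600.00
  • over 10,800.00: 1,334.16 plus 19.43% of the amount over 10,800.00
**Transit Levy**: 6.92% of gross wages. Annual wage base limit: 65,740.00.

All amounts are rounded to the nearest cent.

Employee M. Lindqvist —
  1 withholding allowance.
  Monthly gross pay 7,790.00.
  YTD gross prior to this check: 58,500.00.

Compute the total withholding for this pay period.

1,314.25

Wage Tax: taxable = 7,790.00 − 1×600.00 = 7,190.00
  295.20 + 14.43% × (7,190.00 − 3,600.00) = 295.20 + 14.43% × 3,590.00 = 813.24
Transit Levy: cap 65,740.00 − YTD 58,500.00 = 7,240.00 subject; 6.92% × 7,240.00 = 501.01
Total: 813.24 + 501.01 = 1,314.25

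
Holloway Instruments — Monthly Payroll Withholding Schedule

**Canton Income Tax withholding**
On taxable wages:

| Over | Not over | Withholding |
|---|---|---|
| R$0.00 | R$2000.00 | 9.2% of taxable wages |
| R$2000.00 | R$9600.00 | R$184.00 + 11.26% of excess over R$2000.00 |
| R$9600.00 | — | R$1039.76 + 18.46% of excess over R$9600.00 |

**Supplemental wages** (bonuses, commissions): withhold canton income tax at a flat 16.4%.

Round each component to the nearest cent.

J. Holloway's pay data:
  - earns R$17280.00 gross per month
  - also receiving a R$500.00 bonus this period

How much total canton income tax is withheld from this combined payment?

Canton Income Tax: taxable = R$17280.00
  R$1039.76 + 18.46% × (R$17280.00 − R$9600.00) = R$1039.76 + 18.46% × R$7680.00 = R$2457.49
Supplemental (16.4% flat on bonus): 16.4% × R$500.00 = R$82.00
Total canton income tax: R$2457.49 + R$82.00 = R$2539.49

R$2539.49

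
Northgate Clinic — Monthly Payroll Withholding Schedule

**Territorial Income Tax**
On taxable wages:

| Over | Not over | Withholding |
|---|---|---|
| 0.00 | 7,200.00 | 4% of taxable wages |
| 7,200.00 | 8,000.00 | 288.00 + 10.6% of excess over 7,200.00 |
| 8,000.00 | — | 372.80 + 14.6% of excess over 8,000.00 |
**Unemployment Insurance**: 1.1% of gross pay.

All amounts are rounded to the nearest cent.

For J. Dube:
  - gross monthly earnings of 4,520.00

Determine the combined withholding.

230.52

Territorial Income Tax: taxable = 4,520.00
  4% × 4,520.00 = 180.80
Unemployment Insurance: 1.1% × 4,520.00 = 49.72
Total: 180.80 + 49.72 = 230.52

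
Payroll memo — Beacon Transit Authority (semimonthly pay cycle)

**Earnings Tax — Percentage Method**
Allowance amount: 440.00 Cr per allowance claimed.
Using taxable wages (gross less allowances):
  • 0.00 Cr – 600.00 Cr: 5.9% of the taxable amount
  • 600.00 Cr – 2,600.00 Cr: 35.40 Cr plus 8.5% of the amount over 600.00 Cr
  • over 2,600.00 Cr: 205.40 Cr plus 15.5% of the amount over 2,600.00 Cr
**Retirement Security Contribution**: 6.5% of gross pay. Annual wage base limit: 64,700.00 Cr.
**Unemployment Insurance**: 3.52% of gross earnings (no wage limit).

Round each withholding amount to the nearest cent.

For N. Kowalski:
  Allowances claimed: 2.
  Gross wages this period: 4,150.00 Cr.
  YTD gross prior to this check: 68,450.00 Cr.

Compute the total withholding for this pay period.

Earnings Tax: taxable = 4,150.00 Cr − 2×440.00 Cr = 3,270.00 Cr
  205.40 Cr + 15.5% × (3,270.00 Cr − 2,600.00 Cr) = 205.40 Cr + 15.5% × 670.00 Cr = 309.25 Cr
Retirement Security Contribution: YTD 68,450.00 Cr ≥ cap 64,700.00 Cr → 0.00 Cr
Unemployment Insurance: 3.52% × 4,150.00 Cr = 146.08 Cr
Total: 309.25 Cr + 0.00 Cr + 146.08 Cr = 455.33 Cr

455.33 Cr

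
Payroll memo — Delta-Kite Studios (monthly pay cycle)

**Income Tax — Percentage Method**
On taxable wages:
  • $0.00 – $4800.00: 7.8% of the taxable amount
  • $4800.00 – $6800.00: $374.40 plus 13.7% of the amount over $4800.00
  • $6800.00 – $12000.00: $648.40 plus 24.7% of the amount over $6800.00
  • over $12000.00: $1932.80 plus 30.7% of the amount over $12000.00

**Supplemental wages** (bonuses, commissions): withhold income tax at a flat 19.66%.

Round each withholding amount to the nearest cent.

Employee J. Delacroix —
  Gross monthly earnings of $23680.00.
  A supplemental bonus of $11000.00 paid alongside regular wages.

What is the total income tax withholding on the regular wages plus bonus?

Income Tax: taxable = $23680.00
  $1932.80 + 30.7% × ($23680.00 − $12000.00) = $1932.80 + 30.7% × $11680.00 = $5518.56
Supplemental (19.66% flat on bonus): 19.66% × $11000.00 = $2162.60
Total income tax: $5518.56 + $2162.60 = $7681.16

$7681.16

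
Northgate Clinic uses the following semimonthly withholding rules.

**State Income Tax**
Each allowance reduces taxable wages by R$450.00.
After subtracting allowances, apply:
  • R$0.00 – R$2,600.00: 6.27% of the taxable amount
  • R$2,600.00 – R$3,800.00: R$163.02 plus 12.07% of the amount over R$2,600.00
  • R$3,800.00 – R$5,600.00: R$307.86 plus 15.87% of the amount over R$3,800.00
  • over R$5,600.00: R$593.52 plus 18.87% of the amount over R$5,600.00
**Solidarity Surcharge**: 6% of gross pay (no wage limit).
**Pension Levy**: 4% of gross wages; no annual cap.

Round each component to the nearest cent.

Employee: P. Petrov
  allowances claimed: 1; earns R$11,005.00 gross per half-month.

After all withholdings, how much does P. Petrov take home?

R$8,375.97

State Income Tax: taxable = R$11,005.00 − 1×R$450.00 = R$10,555.00
  R$593.52 + 18.87% × (R$10,555.00 − R$5,600.00) = R$593.52 + 18.87% × R$4,955.00 = R$1,528.53
Solidarity Surcharge: 6% × R$11,005.00 = R$660.30
Pension Levy: 4% × R$11,005.00 = R$440.20
Total withheld: R$1,528.53 + R$660.30 + R$440.20 = R$2,629.03
Net pay: R$11,005.00 − R$2,629.03 = R$8,375.97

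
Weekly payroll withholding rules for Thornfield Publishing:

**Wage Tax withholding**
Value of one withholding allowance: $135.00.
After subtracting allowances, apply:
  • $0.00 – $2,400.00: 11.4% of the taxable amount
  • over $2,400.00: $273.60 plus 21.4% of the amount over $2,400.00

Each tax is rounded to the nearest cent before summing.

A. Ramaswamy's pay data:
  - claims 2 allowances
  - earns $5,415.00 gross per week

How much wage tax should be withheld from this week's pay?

Wage Tax: taxable = $5,415.00 − 2×$135.00 = $5,145.00
  $273.60 + 21.4% × ($5,145.00 − $2,400.00) = $273.60 + 21.4% × $2,745.00 = $861.03

$861.03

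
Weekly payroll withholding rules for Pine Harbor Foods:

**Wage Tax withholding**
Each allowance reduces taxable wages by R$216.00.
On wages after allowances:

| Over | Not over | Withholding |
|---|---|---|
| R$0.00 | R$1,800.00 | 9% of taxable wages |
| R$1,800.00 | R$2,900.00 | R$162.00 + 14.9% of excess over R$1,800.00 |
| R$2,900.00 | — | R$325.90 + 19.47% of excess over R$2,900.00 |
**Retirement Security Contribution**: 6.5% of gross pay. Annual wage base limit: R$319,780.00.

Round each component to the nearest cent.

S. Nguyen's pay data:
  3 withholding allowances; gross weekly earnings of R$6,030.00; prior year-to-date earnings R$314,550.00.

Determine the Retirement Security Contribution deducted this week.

Retirement Security Contribution: cap R$319,780.00 − YTD R$314,550.00 = R$5,230.00 subject; 6.5% × R$5,230.00 = R$339.95

R$339.95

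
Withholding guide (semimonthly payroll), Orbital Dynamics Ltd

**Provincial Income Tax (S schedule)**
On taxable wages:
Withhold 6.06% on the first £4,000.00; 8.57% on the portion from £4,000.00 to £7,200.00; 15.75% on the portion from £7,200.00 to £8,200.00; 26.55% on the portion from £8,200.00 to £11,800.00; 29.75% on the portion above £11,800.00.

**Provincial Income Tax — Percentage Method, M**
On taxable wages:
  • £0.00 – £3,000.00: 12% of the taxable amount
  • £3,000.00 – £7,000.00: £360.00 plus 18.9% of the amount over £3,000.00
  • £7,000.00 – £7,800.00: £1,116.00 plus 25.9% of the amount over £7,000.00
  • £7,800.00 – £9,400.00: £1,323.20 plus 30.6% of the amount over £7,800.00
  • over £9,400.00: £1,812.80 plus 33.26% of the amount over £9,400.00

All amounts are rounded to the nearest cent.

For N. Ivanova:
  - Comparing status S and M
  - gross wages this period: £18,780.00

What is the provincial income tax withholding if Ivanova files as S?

£3,706.49

Provincial Income Tax (S): taxable = £18,780.00
  £1,629.94 + 29.75% × (£18,780.00 − £11,800.00) = £1,629.94 + 29.75% × £6,980.00 = £3,706.49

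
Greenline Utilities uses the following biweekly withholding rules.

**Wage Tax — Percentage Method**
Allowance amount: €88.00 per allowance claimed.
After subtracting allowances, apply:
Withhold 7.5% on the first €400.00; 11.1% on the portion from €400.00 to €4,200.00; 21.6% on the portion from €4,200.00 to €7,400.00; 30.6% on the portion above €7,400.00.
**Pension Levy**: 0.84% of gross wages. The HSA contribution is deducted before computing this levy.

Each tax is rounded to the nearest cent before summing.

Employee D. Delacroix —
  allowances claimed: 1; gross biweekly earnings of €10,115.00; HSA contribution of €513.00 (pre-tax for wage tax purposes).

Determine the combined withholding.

Wage Tax: taxable = €10,115.00 − €513.00 − 1×€88.00 = €9,514.00
  €1,143.00 + 30.6% × (€9,514.00 − €7,400.00) = €1,143.00 + 30.6% × €2,114.00 = €1,789.88
Pension Levy: 0.84% × €9,602.00 = €80.66
Total: €1,789.88 + €80.66 = €1,870.54

€1,870.54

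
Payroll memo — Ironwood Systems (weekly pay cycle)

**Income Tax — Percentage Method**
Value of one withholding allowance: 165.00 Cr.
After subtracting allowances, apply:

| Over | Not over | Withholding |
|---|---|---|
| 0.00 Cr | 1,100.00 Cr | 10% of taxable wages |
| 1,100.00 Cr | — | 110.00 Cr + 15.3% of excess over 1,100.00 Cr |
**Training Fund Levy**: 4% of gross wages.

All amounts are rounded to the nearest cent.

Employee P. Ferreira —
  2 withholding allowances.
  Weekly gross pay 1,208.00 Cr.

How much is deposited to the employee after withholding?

1,071.88 Cr

Income Tax: taxable = 1,208.00 Cr − 2×165.00 Cr = 878.00 Cr
  10% × 878.00 Cr = 87.80 Cr
Training Fund Levy: 4% × 1,208.00 Cr = 48.32 Cr
Total withheld: 87.80 Cr + 48.32 Cr = 136.12 Cr
Net pay: 1,208.00 Cr − 136.12 Cr = 1,071.88 Cr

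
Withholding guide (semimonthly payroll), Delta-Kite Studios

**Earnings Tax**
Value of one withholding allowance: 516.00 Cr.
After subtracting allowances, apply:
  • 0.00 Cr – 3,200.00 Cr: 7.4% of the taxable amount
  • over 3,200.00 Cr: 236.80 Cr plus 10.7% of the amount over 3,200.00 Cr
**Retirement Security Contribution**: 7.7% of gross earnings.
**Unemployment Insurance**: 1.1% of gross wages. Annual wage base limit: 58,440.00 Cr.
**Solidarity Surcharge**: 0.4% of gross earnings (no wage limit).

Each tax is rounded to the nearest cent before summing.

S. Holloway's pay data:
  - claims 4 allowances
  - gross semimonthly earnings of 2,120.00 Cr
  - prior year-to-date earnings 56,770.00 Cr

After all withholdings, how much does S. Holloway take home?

1,925.77 Cr

Earnings Tax: taxable = 2,120.00 Cr − 4×516.00 Cr = 56.00 Cr
  7.4% × 56.00 Cr = 4.14 Cr
Retirement Security Contribution: 7.7% × 2,120.00 Cr = 163.24 Cr
Unemployment Insurance: cap 58,440.00 Cr − YTD 56,770.00 Cr = 1,670.00 Cr subject; 1.1% × 1,670.00 Cr = 18.37 Cr
Solidarity Surcharge: 0.4% × 2,120.00 Cr = 8.48 Cr
Total withheld: 4.14 Cr + 163.24 Cr + 18.37 Cr + 8.48 Cr = 194.23 Cr
Net pay: 2,120.00 Cr − 194.23 Cr = 1,925.77 Cr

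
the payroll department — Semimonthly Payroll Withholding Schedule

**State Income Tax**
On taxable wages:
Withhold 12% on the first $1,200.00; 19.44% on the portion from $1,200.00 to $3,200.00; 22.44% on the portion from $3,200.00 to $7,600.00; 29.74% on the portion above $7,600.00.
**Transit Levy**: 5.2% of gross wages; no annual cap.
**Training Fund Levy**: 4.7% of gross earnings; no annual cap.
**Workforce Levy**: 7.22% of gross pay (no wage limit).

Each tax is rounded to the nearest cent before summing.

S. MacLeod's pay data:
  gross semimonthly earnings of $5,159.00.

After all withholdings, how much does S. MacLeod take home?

$3,303.38

State Income Tax: taxable = $5,159.00
  $532.80 + 22.44% × ($5,159.00 − $3,200.00) = $532.80 + 22.44% × $1,959.00 = $972.40
Transit Levy: 5.2% × $5,159.00 = $268.27
Training Fund Levy: 4.7% × $5,159.00 = $242.47
Workforce Levy: 7.22% × $5,159.00 = $372.48
Total withheld: $972.40 + $268.27 + $242.47 + $372.48 = $1,855.62
Net pay: $5,159.00 − $1,855.62 = $3,303.38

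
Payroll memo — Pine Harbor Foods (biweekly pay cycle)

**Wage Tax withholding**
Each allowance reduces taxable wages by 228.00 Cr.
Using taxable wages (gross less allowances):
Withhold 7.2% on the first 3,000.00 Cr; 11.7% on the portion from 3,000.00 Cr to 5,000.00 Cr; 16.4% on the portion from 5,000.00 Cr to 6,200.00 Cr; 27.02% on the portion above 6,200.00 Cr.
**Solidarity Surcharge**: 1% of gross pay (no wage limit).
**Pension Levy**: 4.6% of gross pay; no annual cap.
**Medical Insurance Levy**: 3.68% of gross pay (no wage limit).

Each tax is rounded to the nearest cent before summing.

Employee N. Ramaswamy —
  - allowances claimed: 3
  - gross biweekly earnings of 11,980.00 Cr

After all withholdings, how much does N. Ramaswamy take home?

Wage Tax: taxable = 11,980.00 Cr − 3×228.00 Cr = 11,296.00 Cr
  646.80 Cr + 27.02% × (11,296.00 Cr − 6,200.00 Cr) = 646.80 Cr + 27.02% × 5,096.00 Cr = 2,023.74 Cr
Solidarity Surcharge: 1% × 11,980.00 Cr = 119.80 Cr
Pension Levy: 4.6% × 11,980.00 Cr = 551.08 Cr
Medical Insurance Levy: 3.68% × 11,980.00 Cr = 440.86 Cr
Total withheld: 2,023.74 Cr + 119.80 Cr + 551.08 Cr + 440.86 Cr = 3,135.48 Cr
Net pay: 11,980.00 Cr − 3,135.48 Cr = 8,844.52 Cr

8,844.52 Cr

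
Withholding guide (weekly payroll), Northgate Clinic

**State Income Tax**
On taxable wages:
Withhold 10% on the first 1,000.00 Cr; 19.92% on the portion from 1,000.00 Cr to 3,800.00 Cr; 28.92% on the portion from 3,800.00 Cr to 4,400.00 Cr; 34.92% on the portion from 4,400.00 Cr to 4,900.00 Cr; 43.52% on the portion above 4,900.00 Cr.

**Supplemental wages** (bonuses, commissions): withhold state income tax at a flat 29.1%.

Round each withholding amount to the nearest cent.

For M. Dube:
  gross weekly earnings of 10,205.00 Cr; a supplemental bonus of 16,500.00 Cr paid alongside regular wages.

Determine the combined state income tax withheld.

8,116.12 Cr

State Income Tax: taxable = 10,205.00 Cr
  1,005.88 Cr + 43.52% × (10,205.00 Cr − 4,900.00 Cr) = 1,005.88 Cr + 43.52% × 5,305.00 Cr = 3,314.62 Cr
Supplemental (29.1% flat on bonus): 29.1% × 16,500.00 Cr = 4,801.50 Cr
Total state income tax: 3,314.62 Cr + 4,801.50 Cr = 8,116.12 Cr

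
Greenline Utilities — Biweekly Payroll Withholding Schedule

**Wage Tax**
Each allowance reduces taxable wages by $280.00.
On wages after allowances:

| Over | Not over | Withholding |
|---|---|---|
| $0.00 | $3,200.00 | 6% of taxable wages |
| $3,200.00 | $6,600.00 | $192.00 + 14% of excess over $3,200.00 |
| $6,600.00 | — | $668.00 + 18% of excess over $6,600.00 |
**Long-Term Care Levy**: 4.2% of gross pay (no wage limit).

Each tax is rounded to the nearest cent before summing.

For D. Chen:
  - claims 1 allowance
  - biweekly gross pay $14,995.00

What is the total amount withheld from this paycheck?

$2,758.49

Wage Tax: taxable = $14,995.00 − 1×$280.00 = $14,715.00
  $668.00 + 18% × ($14,715.00 − $6,600.00) = $668.00 + 18% × $8,115.00 = $2,128.70
Long-Term Care Levy: 4.2% × $14,995.00 = $629.79
Total: $2,128.70 + $629.79 = $2,758.49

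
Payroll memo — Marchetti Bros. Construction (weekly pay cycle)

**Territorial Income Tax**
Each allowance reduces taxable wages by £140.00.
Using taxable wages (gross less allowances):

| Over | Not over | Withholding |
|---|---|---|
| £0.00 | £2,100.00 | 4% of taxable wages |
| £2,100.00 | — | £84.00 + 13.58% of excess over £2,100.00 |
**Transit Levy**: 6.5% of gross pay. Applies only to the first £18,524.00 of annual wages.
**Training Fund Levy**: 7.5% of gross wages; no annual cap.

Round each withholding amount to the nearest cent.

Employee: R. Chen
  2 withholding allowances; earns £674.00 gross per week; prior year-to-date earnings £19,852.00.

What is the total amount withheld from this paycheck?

Territorial Income Tax: taxable = £674.00 − 2×£140.00 = £394.00
  4% × £394.00 = £15.76
Transit Levy: YTD £19,852.00 ≥ cap £18,524.00 → £0.00
Training Fund Levy: 7.5% × £674.00 = £50.55
Total: £15.76 + £0.00 + £50.55 = £66.31

£66.31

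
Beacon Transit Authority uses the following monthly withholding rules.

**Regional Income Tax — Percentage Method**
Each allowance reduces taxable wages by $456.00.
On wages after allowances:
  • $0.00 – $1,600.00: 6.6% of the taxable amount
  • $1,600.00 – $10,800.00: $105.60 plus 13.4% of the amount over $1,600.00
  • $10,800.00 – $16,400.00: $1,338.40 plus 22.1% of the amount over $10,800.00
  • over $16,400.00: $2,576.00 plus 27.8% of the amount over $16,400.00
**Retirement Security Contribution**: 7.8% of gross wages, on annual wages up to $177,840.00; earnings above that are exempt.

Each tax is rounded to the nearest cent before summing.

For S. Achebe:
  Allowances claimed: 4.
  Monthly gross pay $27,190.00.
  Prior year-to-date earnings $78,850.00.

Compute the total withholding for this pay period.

Regional Income Tax: taxable = $27,190.00 − 4×$456.00 = $25,366.00
  $2,576.00 + 27.8% × ($25,366.00 − $16,400.00) = $2,576.00 + 27.8% × $8,966.00 = $5,068.55
Retirement Security Contribution: 7.8% × $27,190.00 = $2,120.82
Total: $5,068.55 + $2,120.82 = $7,189.37

$7,189.37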